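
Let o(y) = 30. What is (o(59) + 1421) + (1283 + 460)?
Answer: 3194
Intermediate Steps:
(o(59) + 1421) + (1283 + 460) = (30 + 1421) + (1283 + 460) = 1451 + 1743 = 3194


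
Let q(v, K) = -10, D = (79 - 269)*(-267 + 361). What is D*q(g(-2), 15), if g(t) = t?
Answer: 178600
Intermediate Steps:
D = -17860 (D = -190*94 = -17860)
D*q(g(-2), 15) = -17860*(-10) = 178600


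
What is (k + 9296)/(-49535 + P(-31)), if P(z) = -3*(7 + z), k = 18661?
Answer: -27957/49463 ≈ -0.56521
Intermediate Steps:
P(z) = -21 - 3*z
(k + 9296)/(-49535 + P(-31)) = (18661 + 9296)/(-49535 + (-21 - 3*(-31))) = 27957/(-49535 + (-21 + 93)) = 27957/(-49535 + 72) = 27957/(-49463) = 27957*(-1/49463) = -27957/49463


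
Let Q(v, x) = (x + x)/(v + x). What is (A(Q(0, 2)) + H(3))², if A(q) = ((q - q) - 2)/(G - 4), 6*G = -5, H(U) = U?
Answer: 9801/841 ≈ 11.654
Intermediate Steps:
G = -⅚ (G = (⅙)*(-5) = -⅚ ≈ -0.83333)
Q(v, x) = 2*x/(v + x) (Q(v, x) = (2*x)/(v + x) = 2*x/(v + x))
A(q) = 12/29 (A(q) = ((q - q) - 2)/(-⅚ - 4) = (0 - 2)/(-29/6) = -2*(-6/29) = 12/29)
(A(Q(0, 2)) + H(3))² = (12/29 + 3)² = (99/29)² = 9801/841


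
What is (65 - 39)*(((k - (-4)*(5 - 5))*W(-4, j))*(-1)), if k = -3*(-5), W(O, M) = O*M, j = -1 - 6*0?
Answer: -1560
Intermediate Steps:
j = -1 (j = -1 - 1*0 = -1 + 0 = -1)
W(O, M) = M*O
k = 15
(65 - 39)*(((k - (-4)*(5 - 5))*W(-4, j))*(-1)) = (65 - 39)*(((15 - (-4)*(5 - 5))*(-1*(-4)))*(-1)) = 26*(((15 - (-4)*0)*4)*(-1)) = 26*(((15 - 1*0)*4)*(-1)) = 26*(((15 + 0)*4)*(-1)) = 26*((15*4)*(-1)) = 26*(60*(-1)) = 26*(-60) = -1560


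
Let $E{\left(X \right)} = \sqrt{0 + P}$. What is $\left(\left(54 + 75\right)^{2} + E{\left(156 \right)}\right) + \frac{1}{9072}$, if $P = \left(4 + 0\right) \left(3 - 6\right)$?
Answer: $\frac{150967153}{9072} + 2 i \sqrt{3} \approx 16641.0 + 3.4641 i$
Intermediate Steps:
$P = -12$ ($P = 4 \left(3 - 6\right) = 4 \left(-3\right) = -12$)
$E{\left(X \right)} = 2 i \sqrt{3}$ ($E{\left(X \right)} = \sqrt{0 - 12} = \sqrt{-12} = 2 i \sqrt{3}$)
$\left(\left(54 + 75\right)^{2} + E{\left(156 \right)}\right) + \frac{1}{9072} = \left(\left(54 + 75\right)^{2} + 2 i \sqrt{3}\right) + \frac{1}{9072} = \left(129^{2} + 2 i \sqrt{3}\right) + \frac{1}{9072} = \left(16641 + 2 i \sqrt{3}\right) + \frac{1}{9072} = \frac{150967153}{9072} + 2 i \sqrt{3}$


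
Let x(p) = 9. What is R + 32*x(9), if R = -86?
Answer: 202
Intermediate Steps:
R + 32*x(9) = -86 + 32*9 = -86 + 288 = 202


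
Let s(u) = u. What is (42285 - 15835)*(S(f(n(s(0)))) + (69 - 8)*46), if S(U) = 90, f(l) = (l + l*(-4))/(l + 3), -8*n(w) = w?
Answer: 76599200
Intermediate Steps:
n(w) = -w/8
f(l) = -3*l/(3 + l) (f(l) = (l - 4*l)/(3 + l) = (-3*l)/(3 + l) = -3*l/(3 + l))
(42285 - 15835)*(S(f(n(s(0)))) + (69 - 8)*46) = (42285 - 15835)*(90 + (69 - 8)*46) = 26450*(90 + 61*46) = 26450*(90 + 2806) = 26450*2896 = 76599200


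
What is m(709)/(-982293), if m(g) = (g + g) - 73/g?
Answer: -1005289/696445737 ≈ -0.0014435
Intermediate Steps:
m(g) = -73/g + 2*g (m(g) = 2*g - 73/g = -73/g + 2*g)
m(709)/(-982293) = (-73/709 + 2*709)/(-982293) = (-73*1/709 + 1418)*(-1/982293) = (-73/709 + 1418)*(-1/982293) = (1005289/709)*(-1/982293) = -1005289/696445737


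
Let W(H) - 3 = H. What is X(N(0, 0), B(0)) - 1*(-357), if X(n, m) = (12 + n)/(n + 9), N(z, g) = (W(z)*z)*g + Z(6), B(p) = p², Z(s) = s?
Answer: 1791/5 ≈ 358.20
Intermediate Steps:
W(H) = 3 + H
N(z, g) = 6 + g*z*(3 + z) (N(z, g) = ((3 + z)*z)*g + 6 = (z*(3 + z))*g + 6 = g*z*(3 + z) + 6 = 6 + g*z*(3 + z))
X(n, m) = (12 + n)/(9 + n)
X(N(0, 0), B(0)) - 1*(-357) = (12 + (6 + 0*0*(3 + 0)))/(9 + (6 + 0*0*(3 + 0))) - 1*(-357) = (12 + (6 + 0*0*3))/(9 + (6 + 0*0*3)) + 357 = (12 + (6 + 0))/(9 + (6 + 0)) + 357 = (12 + 6)/(9 + 6) + 357 = 18/15 + 357 = (1/15)*18 + 357 = 6/5 + 357 = 1791/5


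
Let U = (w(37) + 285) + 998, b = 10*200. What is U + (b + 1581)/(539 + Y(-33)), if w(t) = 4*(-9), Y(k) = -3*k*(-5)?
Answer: 58449/44 ≈ 1328.4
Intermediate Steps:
Y(k) = 15*k
b = 2000
w(t) = -36
U = 1247 (U = (-36 + 285) + 998 = 249 + 998 = 1247)
U + (b + 1581)/(539 + Y(-33)) = 1247 + (2000 + 1581)/(539 + 15*(-33)) = 1247 + 3581/(539 - 495) = 1247 + 3581/44 = 58449/44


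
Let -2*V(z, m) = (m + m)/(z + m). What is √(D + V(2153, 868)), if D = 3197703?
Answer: √29183645142795/3021 ≈ 1788.2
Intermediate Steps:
V(z, m) = -m/(m + z) (V(z, m) = -(m + m)/(2*(z + m)) = -2*m/(2*(m + z)) = -m/(m + z))
√(D + V(2153, 868)) = √(3197703 - 1*868/(868 + 2153)) = √(3197703 - 1*868/3021) = √(3197703 - 1*868*1/3021) = √(3197703 - 868/3021) = √(9660259895/3021) = √29183645142795/3021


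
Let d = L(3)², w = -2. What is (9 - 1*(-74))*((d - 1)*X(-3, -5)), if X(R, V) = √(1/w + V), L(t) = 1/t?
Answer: -332*I*√22/9 ≈ -173.02*I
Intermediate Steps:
d = ⅑ (d = (1/3)² = (⅓)² = ⅑ ≈ 0.11111)
X(R, V) = √(-½ + V) (X(R, V) = √(1/(-2) + V) = √(-½ + V))
(9 - 1*(-74))*((d - 1)*X(-3, -5)) = (9 - 1*(-74))*((⅑ - 1)*(√(-2 + 4*(-5))/2)) = (9 + 74)*(-4*√(-2 - 20)/9) = 83*(-4*√(-22)/9) = 83*(-4*I*√22/9) = -332*I*√22/9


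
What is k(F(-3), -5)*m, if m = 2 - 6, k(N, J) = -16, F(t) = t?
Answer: 64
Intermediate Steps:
m = -4
k(F(-3), -5)*m = -16*(-4) = 64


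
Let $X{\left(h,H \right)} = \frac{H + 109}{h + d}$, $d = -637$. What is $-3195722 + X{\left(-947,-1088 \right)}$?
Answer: $- \frac{460183879}{144} \approx -3.1957 \cdot 10^{6}$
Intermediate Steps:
$X{\left(h,H \right)} = \frac{109 + H}{-637 + h}$ ($X{\left(h,H \right)} = \frac{H + 109}{h - 637} = \frac{109 + H}{-637 + h}$)
$-3195722 + X{\left(-947,-1088 \right)} = -3195722 + \frac{109 - 1088}{-637 - 947} = -3195722 + \frac{1}{-1584} \left(-979\right) = -3195722 - - \frac{89}{144} = -3195722 + \frac{89}{144} = - \frac{460183879}{144}$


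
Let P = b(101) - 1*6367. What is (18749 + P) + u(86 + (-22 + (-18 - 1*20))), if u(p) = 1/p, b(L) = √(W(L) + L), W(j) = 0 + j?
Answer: 321933/26 + √202 ≈ 12396.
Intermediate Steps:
W(j) = j
b(L) = √2*√L (b(L) = √(L + L) = √(2*L) = √2*√L)
P = -6367 + √202 (P = √2*√101 - 1*6367 = √202 - 6367 = -6367 + √202 ≈ -6352.8)
(18749 + P) + u(86 + (-22 + (-18 - 1*20))) = (18749 + (-6367 + √202)) + 1/(86 + (-22 + (-18 - 1*20))) = (12382 + √202) + 1/(86 + (-22 + (-18 - 20))) = (12382 + √202) + 1/(86 + (-22 - 38)) = (12382 + √202) + 1/(86 - 60) = (12382 + √202) + 1/26 = 321933/26 + √202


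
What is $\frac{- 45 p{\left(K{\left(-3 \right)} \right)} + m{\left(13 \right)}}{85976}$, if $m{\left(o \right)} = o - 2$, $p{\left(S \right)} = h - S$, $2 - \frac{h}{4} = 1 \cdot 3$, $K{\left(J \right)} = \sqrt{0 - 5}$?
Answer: $\frac{191}{85976} + \frac{45 i \sqrt{5}}{85976} \approx 0.0022216 + 0.0011704 i$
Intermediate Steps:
$K{\left(J \right)} = i \sqrt{5}$ ($K{\left(J \right)} = \sqrt{-5} = i \sqrt{5}$)
$h = -4$ ($h = 8 - 4 \cdot 1 \cdot 3 = 8 - 12 = -4$)
$p{\left(S \right)} = -4 - S$
$m{\left(o \right)} = -2 + o$ ($m{\left(o \right)} = o - 2 = -2 + o$)
$\frac{- 45 p{\left(K{\left(-3 \right)} \right)} + m{\left(13 \right)}}{85976} = \frac{- 45 \left(-4 - i \sqrt{5}\right) + \left(-2 + 13\right)}{85976} = \left(- 45 \left(-4 - i \sqrt{5}\right) + 11\right) \frac{1}{85976} = \left(\left(180 + 45 i \sqrt{5}\right) + 11\right) \frac{1}{85976} = \left(191 + 45 i \sqrt{5}\right) \frac{1}{85976} = \frac{191}{85976} + \frac{45 i \sqrt{5}}{85976}$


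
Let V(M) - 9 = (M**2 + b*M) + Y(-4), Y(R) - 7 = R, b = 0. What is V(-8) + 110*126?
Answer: 13936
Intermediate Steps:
Y(R) = 7 + R
V(M) = 12 + M**2 (V(M) = 9 + ((M**2 + 0*M) + (7 - 4)) = 9 + ((M**2 + 0) + 3) = 9 + (M**2 + 3) = 9 + (3 + M**2) = 12 + M**2)
V(-8) + 110*126 = (12 + (-8)**2) + 110*126 = (12 + 64) + 13860 = 76 + 13860 = 13936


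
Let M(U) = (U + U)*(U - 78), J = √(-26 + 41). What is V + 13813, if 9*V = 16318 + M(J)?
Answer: 140665/9 - 52*√15/3 ≈ 15562.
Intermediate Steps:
J = √15 ≈ 3.8730
M(U) = 2*U*(-78 + U) (M(U) = (2*U)*(-78 + U) = 2*U*(-78 + U))
V = 16318/9 + 2*√15*(-78 + √15)/9 (V = (16318 + 2*√15*(-78 + √15))/9 = 16318/9 + 2*√15*(-78 + √15)/9 ≈ 1749.3)
V + 13813 = (16348/9 - 52*√15/3) + 13813 = 140665/9 - 52*√15/3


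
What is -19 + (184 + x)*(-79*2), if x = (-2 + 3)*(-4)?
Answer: -28459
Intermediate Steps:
x = -4 (x = 1*(-4) = -4)
-19 + (184 + x)*(-79*2) = -19 + (184 - 4)*(-79*2) = -19 + 180*(-158) = -19 - 28440 = -28459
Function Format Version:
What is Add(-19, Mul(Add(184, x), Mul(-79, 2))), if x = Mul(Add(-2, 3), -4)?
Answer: -28459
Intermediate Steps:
x = -4 (x = Mul(1, -4) = -4)
Add(-19, Mul(Add(184, x), Mul(-79, 2))) = Add(-19, Mul(Add(184, -4), Mul(-79, 2))) = Add(-19, Mul(180, -158)) = Add(-19, -28440) = -28459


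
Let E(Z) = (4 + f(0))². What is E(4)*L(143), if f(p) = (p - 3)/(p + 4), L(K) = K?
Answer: 24167/16 ≈ 1510.4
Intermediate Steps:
f(p) = (-3 + p)/(4 + p)
E(Z) = 169/16 (E(Z) = (4 + (-3 + 0)/(4 + 0))² = (4 - 3/4)² = (4 + (¼)*(-3))² = (4 - ¾)² = (13/4)² = 169/16)
E(4)*L(143) = (169/16)*143 = 24167/16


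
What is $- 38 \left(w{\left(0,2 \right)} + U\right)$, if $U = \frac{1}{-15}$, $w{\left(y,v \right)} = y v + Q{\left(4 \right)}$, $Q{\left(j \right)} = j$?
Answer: $- \frac{2242}{15} \approx -149.47$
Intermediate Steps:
$w{\left(y,v \right)} = 4 + v y$ ($w{\left(y,v \right)} = y v + 4 = v y + 4 = 4 + v y$)
$U = - \frac{1}{15} \approx -0.066667$
$- 38 \left(w{\left(0,2 \right)} + U\right) = - 38 \left(\left(4 + 2 \cdot 0\right) - \frac{1}{15}\right) = - 38 \left(\left(4 + 0\right) - \frac{1}{15}\right) = - 38 \left(4 - \frac{1}{15}\right) = \left(-38\right) \frac{59}{15} = - \frac{2242}{15}$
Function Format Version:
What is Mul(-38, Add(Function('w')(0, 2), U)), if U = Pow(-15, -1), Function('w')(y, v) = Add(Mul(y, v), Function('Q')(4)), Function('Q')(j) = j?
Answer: Rational(-2242, 15) ≈ -149.47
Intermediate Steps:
Function('w')(y, v) = Add(4, Mul(v, y)) (Function('w')(y, v) = Add(Mul(y, v), 4) = Add(Mul(v, y), 4) = Add(4, Mul(v, y)))
U = Rational(-1, 15) ≈ -0.066667
Mul(-38, Add(Function('w')(0, 2), U)) = Mul(-38, Add(Add(4, Mul(2, 0)), Rational(-1, 15))) = Mul(-38, Add(Add(4, 0), Rational(-1, 15))) = Mul(-38, Add(4, Rational(-1, 15))) = Mul(-38, Rational(59, 15)) = Rational(-2242, 15)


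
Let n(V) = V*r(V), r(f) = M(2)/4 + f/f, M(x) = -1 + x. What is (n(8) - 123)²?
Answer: 12769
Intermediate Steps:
r(f) = 5/4 (r(f) = (-1 + 2)/4 + f/f = 1*(¼) + 1 = ¼ + 1 = 5/4)
n(V) = 5*V/4 (n(V) = V*(5/4) = 5*V/4)
(n(8) - 123)² = ((5/4)*8 - 123)² = (10 - 123)² = (-113)² = 12769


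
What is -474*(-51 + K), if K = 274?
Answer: -105702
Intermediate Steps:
-474*(-51 + K) = -474*(-51 + 274) = -474*223 = -105702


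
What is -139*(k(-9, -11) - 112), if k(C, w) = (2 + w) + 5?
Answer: 16124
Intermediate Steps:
k(C, w) = 7 + w
-139*(k(-9, -11) - 112) = -139*((7 - 11) - 112) = -139*(-4 - 112) = -139*(-116) = 16124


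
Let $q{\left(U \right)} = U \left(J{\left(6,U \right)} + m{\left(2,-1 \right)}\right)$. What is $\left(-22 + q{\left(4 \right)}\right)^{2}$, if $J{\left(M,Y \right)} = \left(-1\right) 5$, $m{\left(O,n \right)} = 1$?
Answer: $1444$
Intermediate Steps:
$J{\left(M,Y \right)} = -5$
$q{\left(U \right)} = - 4 U$ ($q{\left(U \right)} = U \left(-5 + 1\right) = U \left(-4\right) = - 4 U$)
$\left(-22 + q{\left(4 \right)}\right)^{2} = \left(-22 - 16\right)^{2} = \left(-38\right)^{2} = 1444$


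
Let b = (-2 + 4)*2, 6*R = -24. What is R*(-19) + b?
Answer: 80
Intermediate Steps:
R = -4 (R = (⅙)*(-24) = -4)
b = 4 (b = 2*2 = 4)
R*(-19) + b = -4*(-19) + 4 = 76 + 4 = 80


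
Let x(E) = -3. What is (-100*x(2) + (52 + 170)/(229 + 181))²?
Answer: 3795915321/42025 ≈ 90325.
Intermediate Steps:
(-100*x(2) + (52 + 170)/(229 + 181))² = (-100*(-3) + (52 + 170)/(229 + 181))² = (300 + 222/410)² = (300 + 222*(1/410))² = (300 + 111/205)² = (61611/205)² = 3795915321/42025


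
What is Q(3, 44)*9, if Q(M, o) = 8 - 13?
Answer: -45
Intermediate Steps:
Q(M, o) = -5
Q(3, 44)*9 = -5*9 = -45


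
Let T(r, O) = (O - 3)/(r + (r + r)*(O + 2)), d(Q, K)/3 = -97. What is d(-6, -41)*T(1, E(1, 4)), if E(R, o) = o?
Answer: -291/13 ≈ -22.385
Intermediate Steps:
d(Q, K) = -291 (d(Q, K) = 3*(-97) = -291)
T(r, O) = (-3 + O)/(r + 2*r*(2 + O)) (T(r, O) = (-3 + O)/(r + (2*r)*(2 + O)) = (-3 + O)/(r + 2*r*(2 + O)))
d(-6, -41)*T(1, E(1, 4)) = -291*(-3 + 4)/(1*(5 + 2*4)) = -291/(5 + 8) = -291/13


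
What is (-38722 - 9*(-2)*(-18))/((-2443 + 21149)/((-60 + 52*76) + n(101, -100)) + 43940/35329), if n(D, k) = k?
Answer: -2615448830064/413742377 ≈ -6321.4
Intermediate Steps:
(-38722 - 9*(-2)*(-18))/((-2443 + 21149)/((-60 + 52*76) + n(101, -100)) + 43940/35329) = (-38722 - 9*(-2)*(-18))/((-2443 + 21149)/((-60 + 52*76) - 100) + 43940/35329) = (-38722 + 18*(-18))/(18706/((-60 + 3952) - 100) + 43940*(1/35329)) = (-38722 - 324)/(18706/(3892 - 100) + 43940/35329) = -39046/(18706/3792 + 43940/35329) = -39046/(18706*(1/3792) + 43940/35329) = -39046/(9353/1896 + 43940/35329) = -39046/413742377/66983784 = -39046*66983784/413742377 = -2615448830064/413742377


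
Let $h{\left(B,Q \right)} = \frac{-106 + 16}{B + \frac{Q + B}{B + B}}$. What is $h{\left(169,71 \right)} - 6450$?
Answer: $- \frac{185007660}{28681} \approx -6450.5$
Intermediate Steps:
$h{\left(B,Q \right)} = - \frac{90}{B + \frac{B + Q}{2 B}}$
$h{\left(169,71 \right)} - 6450 = \left(-180\right) 169 \frac{1}{169 + 71 + 2 \cdot 169^{2}} - 6450 = \left(-180\right) 169 \frac{1}{169 + 71 + 2 \cdot 28561} - 6450 = \left(-180\right) 169 \frac{1}{169 + 71 + 57122} - 6450 = \left(-180\right) 169 \cdot \frac{1}{57362} - 6450 = - \frac{15210}{28681} - 6450 = - \frac{185007660}{28681}$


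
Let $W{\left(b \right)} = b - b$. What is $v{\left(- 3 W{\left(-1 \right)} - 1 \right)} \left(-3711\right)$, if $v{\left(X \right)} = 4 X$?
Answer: $14844$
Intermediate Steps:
$W{\left(b \right)} = 0$
$v{\left(- 3 W{\left(-1 \right)} - 1 \right)} \left(-3711\right) = 4 \left(\left(-3\right) 0 - 1\right) \left(-3711\right) = 4 \left(0 - 1\right) \left(-3711\right) = 4 \left(-1\right) \left(-3711\right) = \left(-4\right) \left(-3711\right) = 14844$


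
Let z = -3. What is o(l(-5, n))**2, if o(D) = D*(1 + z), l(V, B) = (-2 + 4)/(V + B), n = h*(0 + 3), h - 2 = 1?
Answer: 1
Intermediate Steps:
h = 3 (h = 2 + 1 = 3)
n = 9 (n = 3*(0 + 3) = 3*3 = 9)
l(V, B) = 2/(B + V)
o(D) = -2*D (o(D) = D*(1 - 3) = D*(-2) = -2*D)
o(l(-5, n))**2 = (-4/(9 - 5))**2 = (-4/4)**2 = (-2*1/2)**2 = (-1)**2 = 1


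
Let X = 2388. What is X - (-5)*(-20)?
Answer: 2288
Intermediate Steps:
X - (-5)*(-20) = 2388 - (-5)*(-20) = 2388 - 1*100 = 2388 - 100 = 2288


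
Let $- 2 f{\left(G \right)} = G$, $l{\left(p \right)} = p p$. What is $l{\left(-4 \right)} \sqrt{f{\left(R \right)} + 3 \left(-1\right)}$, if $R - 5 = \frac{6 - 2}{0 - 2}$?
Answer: $24 i \sqrt{2} \approx 33.941 i$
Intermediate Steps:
$l{\left(p \right)} = p^{2}$
$R = 3$ ($R = 5 + \frac{6 - 2}{0 - 2} = 5 + \frac{4}{-2} = 5 + 4 \left(- \frac{1}{2}\right) = 5 - 2 = 3$)
$f{\left(G \right)} = - \frac{G}{2}$
$l{\left(-4 \right)} \sqrt{f{\left(R \right)} + 3 \left(-1\right)} = \left(-4\right)^{2} \sqrt{\left(- \frac{1}{2}\right) 3 + 3 \left(-1\right)} = 16 \sqrt{- \frac{3}{2} - 3} = 16 \sqrt{- \frac{9}{2}} = 16 \frac{3 i \sqrt{2}}{2} = 24 i \sqrt{2}$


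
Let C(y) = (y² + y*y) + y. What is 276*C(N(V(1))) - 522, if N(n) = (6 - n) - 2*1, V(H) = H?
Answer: 5274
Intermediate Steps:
N(n) = 4 - n (N(n) = (6 - n) - 2 = 4 - n)
C(y) = y + 2*y² (C(y) = (y² + y²) + y = 2*y² + y = y + 2*y²)
276*C(N(V(1))) - 522 = 276*((4 - 1*1)*(1 + 2*(4 - 1*1))) - 522 = 276*((4 - 1)*(1 + 2*(4 - 1))) - 522 = 276*(3*(1 + 2*3)) - 522 = 276*(3*(1 + 6)) - 522 = 276*(3*7) - 522 = 276*21 - 522 = 5796 - 522 = 5274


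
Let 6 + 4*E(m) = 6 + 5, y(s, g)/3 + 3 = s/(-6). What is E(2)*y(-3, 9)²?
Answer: 1125/16 ≈ 70.313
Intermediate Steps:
y(s, g) = -9 - s/2 (y(s, g) = -9 + 3*(s/(-6)) = -9 + 3*(s*(-⅙)) = -9 + 3*(-s/6) = -9 - s/2)
E(m) = 5/4 (E(m) = -3/2 + (6 + 5)/4 = -3/2 + (¼)*11 = -3/2 + 11/4 = 5/4)
E(2)*y(-3, 9)² = 5*(-9 - ½*(-3))²/4 = 5*(-9 + 3/2)²/4 = 5*(-15/2)²/4 = (5/4)*(225/4) = 1125/16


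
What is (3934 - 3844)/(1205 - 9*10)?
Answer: 18/223 ≈ 0.080717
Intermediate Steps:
(3934 - 3844)/(1205 - 9*10) = 90/(1205 - 90) = 90/1115 = 90*(1/1115) = 18/223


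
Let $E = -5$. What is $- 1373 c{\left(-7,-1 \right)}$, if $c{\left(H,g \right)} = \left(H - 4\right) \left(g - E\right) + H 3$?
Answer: $89245$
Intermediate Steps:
$c{\left(H,g \right)} = 3 H + \left(-4 + H\right) \left(5 + g\right)$ ($c{\left(H,g \right)} = \left(H - 4\right) \left(g - -5\right) + H 3 = \left(-4 + H\right) \left(g + 5\right) + 3 H = \left(-4 + H\right) \left(5 + g\right) + 3 H = 3 H + \left(-4 + H\right) \left(5 + g\right)$)
$- 1373 c{\left(-7,-1 \right)} = - 1373 \left(-20 - -4 + 8 \left(-7\right) - -7\right) = - 1373 \left(-20 + 4 - 56 + 7\right) = \left(-1373\right) \left(-65\right) = 89245$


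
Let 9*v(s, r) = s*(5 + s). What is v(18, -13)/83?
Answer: 46/83 ≈ 0.55422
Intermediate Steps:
v(s, r) = s*(5 + s)/9 (v(s, r) = (s*(5 + s))/9 = s*(5 + s)/9)
v(18, -13)/83 = ((⅑)*18*(5 + 18))/83 = ((⅑)*18*23)*(1/83) = 46*(1/83) = 46/83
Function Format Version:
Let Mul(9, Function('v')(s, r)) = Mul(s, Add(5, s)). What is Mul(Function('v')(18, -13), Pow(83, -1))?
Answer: Rational(46, 83) ≈ 0.55422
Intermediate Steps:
Function('v')(s, r) = Mul(Rational(1, 9), s, Add(5, s)) (Function('v')(s, r) = Mul(Rational(1, 9), Mul(s, Add(5, s))) = Mul(Rational(1, 9), s, Add(5, s)))
Mul(Function('v')(18, -13), Pow(83, -1)) = Mul(Mul(Rational(1, 9), 18, Add(5, 18)), Pow(83, -1)) = Mul(Mul(Rational(1, 9), 18, 23), Rational(1, 83)) = Mul(46, Rational(1, 83)) = Rational(46, 83)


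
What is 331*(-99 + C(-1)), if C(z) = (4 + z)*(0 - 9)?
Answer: -41706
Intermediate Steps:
C(z) = -36 - 9*z (C(z) = (4 + z)*(-9) = -36 - 9*z)
331*(-99 + C(-1)) = 331*(-99 + (-36 - 9*(-1))) = 331*(-99 + (-36 + 9)) = 331*(-99 - 27) = 331*(-126) = -41706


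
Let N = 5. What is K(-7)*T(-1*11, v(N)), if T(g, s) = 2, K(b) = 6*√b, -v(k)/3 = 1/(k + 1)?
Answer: 12*I*√7 ≈ 31.749*I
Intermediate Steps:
v(k) = -3/(1 + k) (v(k) = -3/(k + 1) = -3/(1 + k))
K(-7)*T(-1*11, v(N)) = (6*√(-7))*2 = (6*(I*√7))*2 = (6*I*√7)*2 = 12*I*√7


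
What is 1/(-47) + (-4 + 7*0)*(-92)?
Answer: 17295/47 ≈ 367.98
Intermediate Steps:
1/(-47) + (-4 + 7*0)*(-92) = -1/47 + (-4 + 0)*(-92) = -1/47 - 4*(-92) = -1/47 + 368 = 17295/47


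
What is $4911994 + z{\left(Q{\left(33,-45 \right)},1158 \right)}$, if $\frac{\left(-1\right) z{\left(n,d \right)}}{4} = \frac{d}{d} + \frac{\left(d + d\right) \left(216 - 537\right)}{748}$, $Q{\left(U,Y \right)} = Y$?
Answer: $\frac{919285566}{187} \approx 4.916 \cdot 10^{6}$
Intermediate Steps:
$z{\left(n,d \right)} = -4 + \frac{642 d}{187}$ ($z{\left(n,d \right)} = - 4 \left(\frac{d}{d} + \frac{\left(d + d\right) \left(216 - 537\right)}{748}\right) = - 4 \left(1 + 2 d \left(-321\right) \frac{1}{748}\right) = - 4 \left(1 + - 642 d \frac{1}{748}\right) = - 4 \left(1 - \frac{321 d}{374}\right) = -4 + \frac{642 d}{187}$)
$4911994 + z{\left(Q{\left(33,-45 \right)},1158 \right)} = 4911994 + \left(-4 + \frac{642}{187} \cdot 1158\right) = 4911994 + \left(-4 + \frac{743436}{187}\right) = 4911994 + \frac{742688}{187} = \frac{919285566}{187}$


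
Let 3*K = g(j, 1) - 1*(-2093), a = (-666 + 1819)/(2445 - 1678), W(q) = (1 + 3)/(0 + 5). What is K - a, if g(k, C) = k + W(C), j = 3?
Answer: 8023933/11505 ≈ 697.43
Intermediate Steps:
W(q) = 4/5
g(k, C) = 4/5 + k (g(k, C) = k + 4/5 = 4/5 + k)
a = 1153/767 ≈ 1.5033
K = 10484/15 (K = ((4/5 + 3) - 1*(-2093))/3 = (19/5 + 2093)/3 = (1/3)*(10484/5) = 10484/15 ≈ 698.93)
K - a = 10484/15 - 1*1153/767 = 10484/15 - 1153/767 = 8023933/11505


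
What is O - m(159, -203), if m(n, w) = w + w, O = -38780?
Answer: -38374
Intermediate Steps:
m(n, w) = 2*w
O - m(159, -203) = -38780 - 2*(-203) = -38780 - 1*(-406) = -38780 + 406 = -38374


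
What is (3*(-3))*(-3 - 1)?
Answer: 36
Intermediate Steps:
(3*(-3))*(-3 - 1) = -9*(-4) = 36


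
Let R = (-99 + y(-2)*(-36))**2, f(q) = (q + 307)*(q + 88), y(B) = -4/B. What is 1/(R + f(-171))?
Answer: 1/17953 ≈ 5.5701e-5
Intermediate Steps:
f(q) = (88 + q)*(307 + q) (f(q) = (307 + q)*(88 + q) = (88 + q)*(307 + q))
R = 29241 (R = (-99 - 4/(-2)*(-36))**2 = (-99 - 4*(-1/2)*(-36))**2 = (-99 + 2*(-36))**2 = (-99 - 72)**2 = (-171)**2 = 29241)
1/(R + f(-171)) = 1/(29241 + (27016 + (-171)**2 + 395*(-171))) = 1/(29241 + (27016 + 29241 - 67545)) = 1/(29241 - 11288) = 1/17953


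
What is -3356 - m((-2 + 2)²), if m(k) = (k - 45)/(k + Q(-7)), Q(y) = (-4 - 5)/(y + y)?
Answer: -3286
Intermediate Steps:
Q(y) = -9/(2*y) (Q(y) = -9*1/(2*y) = -9/(2*y))
m(k) = (-45 + k)/(9/14 + k) (m(k) = (k - 45)/(k - 9/2/(-7)) = (-45 + k)/(k - 9/2*(-⅐)) = (-45 + k)/(k + 9/14) = (-45 + k)/(9/14 + k))
-3356 - m((-2 + 2)²) = -3356 - 14*(-45 + (-2 + 2)²)/(9 + 14*(-2 + 2)²) = -3356 - 14*(-45 + 0²)/(9 + 14*0²) = -3356 - 14*(-45 + 0)/(9 + 14*0) = -3356 - 14*(-45)/(9 + 0) = -3356 - 14*(-45)/9 = -3356 - 1*(-70) = -3356 + 70 = -3286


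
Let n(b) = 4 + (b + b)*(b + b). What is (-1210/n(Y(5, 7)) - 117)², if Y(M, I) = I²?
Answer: 316600904929/23078416 ≈ 13718.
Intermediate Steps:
n(b) = 4 + 4*b² (n(b) = 4 + (2*b)*(2*b) = 4 + 4*b²)
(-1210/n(Y(5, 7)) - 117)² = (-1210/(4 + 4*(7²)²) - 117)² = (-1210/(4 + 4*49²) - 117)² = (-1210/(4 + 4*2401) - 117)² = (-1210/(4 + 9604) - 117)² = (-1210/9608 - 117)² = (-1210*1/9608 - 117)² = (-605/4804 - 117)² = (-562673/4804)² = 316600904929/23078416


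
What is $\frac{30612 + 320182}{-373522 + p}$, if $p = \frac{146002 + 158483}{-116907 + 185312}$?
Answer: $- \frac{4799212714}{5110093585} \approx -0.93916$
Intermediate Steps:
$p = \frac{60897}{13681}$ ($p = \frac{304485}{68405} = 304485 \cdot \frac{1}{68405} = \frac{60897}{13681} \approx 4.4512$)
$\frac{30612 + 320182}{-373522 + p} = \frac{30612 + 320182}{-373522 + \frac{60897}{13681}} = \frac{350794}{- \frac{5110093585}{13681}} = 350794 \left(- \frac{13681}{5110093585}\right) = - \frac{4799212714}{5110093585}$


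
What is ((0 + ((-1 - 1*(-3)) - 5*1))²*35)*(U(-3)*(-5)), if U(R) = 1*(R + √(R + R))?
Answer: 4725 - 1575*I*√6 ≈ 4725.0 - 3857.9*I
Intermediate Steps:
U(R) = R + √2*√R (U(R) = 1*(R + √(2*R)) = 1*(R + √2*√R) = R + √2*√R)
((0 + ((-1 - 1*(-3)) - 5*1))²*35)*(U(-3)*(-5)) = ((0 + ((-1 - 1*(-3)) - 5*1))²*35)*((-3 + √2*√(-3))*(-5)) = ((0 + ((-1 + 3) - 5))²*35)*((-3 + √2*(I*√3))*(-5)) = ((0 + (2 - 5))²*35)*((-3 + I*√6)*(-5)) = ((0 - 3)²*35)*(15 - 5*I*√6) = ((-3)²*35)*(15 - 5*I*√6) = (9*35)*(15 - 5*I*√6) = 315*(15 - 5*I*√6) = 4725 - 1575*I*√6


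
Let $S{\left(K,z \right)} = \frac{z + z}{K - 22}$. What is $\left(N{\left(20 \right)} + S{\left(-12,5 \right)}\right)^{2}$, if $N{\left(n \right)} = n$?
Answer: $\frac{112225}{289} \approx 388.32$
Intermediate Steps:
$S{\left(K,z \right)} = \frac{2 z}{-22 + K}$
$\left(N{\left(20 \right)} + S{\left(-12,5 \right)}\right)^{2} = \left(20 + 2 \cdot 5 \frac{1}{-22 - 12}\right)^{2} = \left(20 + 2 \cdot 5 \frac{1}{-34}\right)^{2} = \left(20 + 2 \cdot 5 \left(- \frac{1}{34}\right)\right)^{2} = \left(20 - \frac{5}{17}\right)^{2} = \left(\frac{335}{17}\right)^{2} = \frac{112225}{289}$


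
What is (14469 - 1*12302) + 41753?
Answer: 43920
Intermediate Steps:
(14469 - 1*12302) + 41753 = (14469 - 12302) + 41753 = 2167 + 41753 = 43920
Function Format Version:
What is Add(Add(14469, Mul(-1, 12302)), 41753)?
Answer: 43920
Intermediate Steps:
Add(Add(14469, Mul(-1, 12302)), 41753) = Add(Add(14469, -12302), 41753) = Add(2167, 41753) = 43920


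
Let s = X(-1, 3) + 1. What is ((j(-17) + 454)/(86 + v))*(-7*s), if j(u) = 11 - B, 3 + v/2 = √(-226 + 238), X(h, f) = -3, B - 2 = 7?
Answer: 31920/397 - 1596*√3/397 ≈ 73.440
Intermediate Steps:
B = 9 (B = 2 + 7 = 9)
v = -6 + 4*√3 (v = -6 + 2*√(-226 + 238) = -6 + 2*√12 = -6 + 2*(2*√3) = -6 + 4*√3 ≈ 0.92820)
j(u) = 2 (j(u) = 11 - 1*9 = 11 - 9 = 2)
s = -2 (s = -3 + 1 = -2)
((j(-17) + 454)/(86 + v))*(-7*s) = ((2 + 454)/(86 + (-6 + 4*√3)))*(-7*(-2)) = (456/(80 + 4*√3))*14 = 6384/(80 + 4*√3)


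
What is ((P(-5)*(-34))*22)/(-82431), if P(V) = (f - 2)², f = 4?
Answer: 2992/82431 ≈ 0.036297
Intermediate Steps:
P(V) = 4 (P(V) = (4 - 2)² = 2² = 4)
((P(-5)*(-34))*22)/(-82431) = ((4*(-34))*22)/(-82431) = -136*22*(-1/82431) = -2992*(-1/82431) = 2992/82431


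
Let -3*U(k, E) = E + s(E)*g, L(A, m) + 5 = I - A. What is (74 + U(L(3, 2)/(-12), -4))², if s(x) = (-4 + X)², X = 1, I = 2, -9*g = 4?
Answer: 52900/9 ≈ 5877.8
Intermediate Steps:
g = -4/9 (g = -⅑*4 = -4/9 ≈ -0.44444)
L(A, m) = -3 - A (L(A, m) = -5 + (2 - A) = -3 - A)
s(x) = 9 (s(x) = (-4 + 1)² = (-3)² = 9)
U(k, E) = 4/3 - E/3 (U(k, E) = -(E + 9*(-4/9))/3 = -(E - 4)/3 = -(-4 + E)/3 = 4/3 - E/3)
(74 + U(L(3, 2)/(-12), -4))² = (74 + (4/3 - ⅓*(-4)))² = (74 + (4/3 + 4/3))² = (74 + 8/3)² = (230/3)² = 52900/9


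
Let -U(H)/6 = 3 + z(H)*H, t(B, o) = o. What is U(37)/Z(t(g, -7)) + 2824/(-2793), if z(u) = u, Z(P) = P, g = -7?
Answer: 3281744/2793 ≈ 1175.0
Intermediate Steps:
U(H) = -18 - 6*H**2 (U(H) = -6*(3 + H*H) = -6*(3 + H**2) = -18 - 6*H**2)
U(37)/Z(t(g, -7)) + 2824/(-2793) = (-18 - 6*37**2)/(-7) + 2824/(-2793) = (-18 - 6*1369)*(-1/7) + 2824*(-1/2793) = (-18 - 8214)*(-1/7) - 2824/2793 = -8232*(-1/7) - 2824/2793 = 1176 - 2824/2793 = 3281744/2793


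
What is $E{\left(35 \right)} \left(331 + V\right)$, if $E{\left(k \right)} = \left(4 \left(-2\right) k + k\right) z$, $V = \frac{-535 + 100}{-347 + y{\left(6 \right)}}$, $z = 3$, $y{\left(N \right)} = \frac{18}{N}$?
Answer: $- \frac{84009765}{344} \approx -2.4421 \cdot 10^{5}$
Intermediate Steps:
$V = \frac{435}{344}$ ($V = \frac{-535 + 100}{-347 + \frac{18}{6}} = - \frac{435}{-347 + 18 \cdot \frac{1}{6}} = - \frac{435}{-347 + 3} = - \frac{435}{-344} = \left(-435\right) \left(- \frac{1}{344}\right) = \frac{435}{344} \approx 1.2645$)
$E{\left(k \right)} = - 21 k$ ($E{\left(k \right)} = \left(4 \left(-2\right) k + k\right) 3 = \left(- 8 k + k\right) 3 = - 7 k 3 = - 21 k$)
$E{\left(35 \right)} \left(331 + V\right) = \left(-21\right) 35 \left(331 + \frac{435}{344}\right) = \left(-735\right) \frac{114299}{344} = - \frac{84009765}{344}$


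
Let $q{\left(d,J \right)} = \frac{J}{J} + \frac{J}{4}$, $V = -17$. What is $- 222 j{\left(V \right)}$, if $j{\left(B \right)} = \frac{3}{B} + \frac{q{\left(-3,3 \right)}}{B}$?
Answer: $\frac{2109}{34} \approx 62.029$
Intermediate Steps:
$q{\left(d,J \right)} = 1 + \frac{J}{4}$ ($q{\left(d,J \right)} = 1 + J \frac{1}{4} = 1 + \frac{J}{4}$)
$j{\left(B \right)} = \frac{19}{4 B}$ ($j{\left(B \right)} = \frac{3}{B} + \frac{1 + \frac{1}{4} \cdot 3}{B} = \frac{3}{B} + \frac{1 + \frac{3}{4}}{B} = \frac{3}{B} + \frac{7}{4 B} = \frac{19}{4 B}$)
$- 222 j{\left(V \right)} = - 222 \frac{19}{4 \left(-17\right)} = - 222 \cdot \frac{19}{4} \left(- \frac{1}{17}\right) = \left(-222\right) \left(- \frac{19}{68}\right) = \frac{2109}{34}$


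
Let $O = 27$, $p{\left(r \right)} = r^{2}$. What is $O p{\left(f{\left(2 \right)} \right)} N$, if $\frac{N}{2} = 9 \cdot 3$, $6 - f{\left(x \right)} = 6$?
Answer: $0$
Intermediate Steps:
$f{\left(x \right)} = 0$ ($f{\left(x \right)} = 6 - 6 = 0$)
$N = 54$ ($N = 2 \cdot 9 \cdot 3 = 2 \cdot 27 = 54$)
$O p{\left(f{\left(2 \right)} \right)} N = 27 \cdot 0^{2} \cdot 54 = 27 \cdot 0 \cdot 54 = 0 \cdot 54 = 0$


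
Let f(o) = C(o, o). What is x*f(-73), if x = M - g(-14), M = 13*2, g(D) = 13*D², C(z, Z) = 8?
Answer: -20176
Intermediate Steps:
f(o) = 8
M = 26
x = -2522 (x = 26 - 13*(-14)² = 26 - 13*196 = 26 - 1*2548 = 26 - 2548 = -2522)
x*f(-73) = -2522*8 = -20176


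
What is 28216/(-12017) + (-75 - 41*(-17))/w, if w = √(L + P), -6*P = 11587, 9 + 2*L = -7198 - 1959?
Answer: -28216/12017 - 622*I*√234510/39085 ≈ -2.348 - 7.7066*I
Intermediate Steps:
L = -4583 (L = -9/2 + (-7198 - 1959)/2 = -9/2 + (½)*(-9157) = -9/2 - 9157/2 = -4583)
P = -11587/6 (P = -⅙*11587 = -11587/6 ≈ -1931.2)
w = I*√234510/6 (w = √(-4583 - 11587/6) = √(-39085/6) = I*√234510/6 ≈ 80.71*I)
28216/(-12017) + (-75 - 41*(-17))/w = 28216/(-12017) + (-75 - 41*(-17))/((I*√234510/6)) = 28216*(-1/12017) + (-75 + 697)*(-I*√234510/39085) = -28216/12017 + 622*(-I*√234510/39085) = -28216/12017 - 622*I*√234510/39085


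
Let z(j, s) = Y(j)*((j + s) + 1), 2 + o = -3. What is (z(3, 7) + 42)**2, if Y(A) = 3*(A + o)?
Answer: 576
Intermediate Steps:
o = -5 (o = -2 - 3 = -5)
Y(A) = -15 + 3*A (Y(A) = 3*(A - 5) = 3*(-5 + A) = -15 + 3*A)
z(j, s) = (-15 + 3*j)*(1 + j + s) (z(j, s) = (-15 + 3*j)*((j + s) + 1) = (-15 + 3*j)*(1 + j + s))
(z(3, 7) + 42)**2 = (3*(-5 + 3)*(1 + 3 + 7) + 42)**2 = (3*(-2)*11 + 42)**2 = (-66 + 42)**2 = (-24)**2 = 576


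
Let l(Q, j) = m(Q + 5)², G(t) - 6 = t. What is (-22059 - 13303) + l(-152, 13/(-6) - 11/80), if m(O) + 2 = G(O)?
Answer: -14913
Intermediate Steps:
G(t) = 6 + t
m(O) = 4 + O (m(O) = -2 + (6 + O) = 4 + O)
l(Q, j) = (9 + Q)² (l(Q, j) = (4 + (Q + 5))² = (4 + (5 + Q))² = (9 + Q)²)
(-22059 - 13303) + l(-152, 13/(-6) - 11/80) = (-22059 - 13303) + (9 - 152)² = -35362 + (-143)² = -35362 + 20449 = -14913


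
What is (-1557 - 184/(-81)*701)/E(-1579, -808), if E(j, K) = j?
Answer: -2867/127899 ≈ -0.022416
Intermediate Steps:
(-1557 - 184/(-81)*701)/E(-1579, -808) = (-1557 - 184/(-81)*701)/(-1579) = (-1557 - 184*(-1/81)*701)*(-1/1579) = (-1557 + (184/81)*701)*(-1/1579) = (-1557 + 128984/81)*(-1/1579) = (2867/81)*(-1/1579) = -2867/127899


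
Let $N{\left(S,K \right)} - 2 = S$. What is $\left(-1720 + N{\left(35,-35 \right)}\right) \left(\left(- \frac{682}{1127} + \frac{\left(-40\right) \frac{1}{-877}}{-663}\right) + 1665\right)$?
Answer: $- \frac{35992111370919}{12848927} \approx -2.8012 \cdot 10^{6}$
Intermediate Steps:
$N{\left(S,K \right)} = 2 + S$
$\left(-1720 + N{\left(35,-35 \right)}\right) \left(\left(- \frac{682}{1127} + \frac{\left(-40\right) \frac{1}{-877}}{-663}\right) + 1665\right) = \left(-1720 + \left(2 + 35\right)\right) \left(\left(- \frac{682}{1127} + \frac{\left(-40\right) \frac{1}{-877}}{-663}\right) + 1665\right) = \left(-1720 + 37\right) \left(\left(\left(-682\right) \frac{1}{1127} + \left(-40\right) \left(- \frac{1}{877}\right) \left(- \frac{1}{663}\right)\right) + 1665\right) = - 1683 \left(\left(- \frac{682}{1127} + \frac{40}{877} \left(- \frac{1}{663}\right)\right) + 1665\right) = - 1683 \left(\left(- \frac{682}{1127} - \frac{40}{581451}\right) + 1665\right) = - 1683 \left(- \frac{396594662}{655295277} + 1665\right) = \left(-1683\right) \frac{1090670041543}{655295277} = - \frac{35992111370919}{12848927}$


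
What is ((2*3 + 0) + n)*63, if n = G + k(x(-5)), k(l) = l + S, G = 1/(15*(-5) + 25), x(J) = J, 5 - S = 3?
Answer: 9387/50 ≈ 187.74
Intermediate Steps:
S = 2 (S = 5 - 1*3 = 5 - 3 = 2)
G = -1/50 (G = 1/(-75 + 25) = 1/(-50) = -1/50 ≈ -0.020000)
k(l) = 2 + l (k(l) = l + 2 = 2 + l)
n = -151/50 (n = -1/50 + (2 - 5) = -1/50 - 3 = -151/50 ≈ -3.0200)
((2*3 + 0) + n)*63 = ((2*3 + 0) - 151/50)*63 = ((6 + 0) - 151/50)*63 = (6 - 151/50)*63 = (149/50)*63 = 9387/50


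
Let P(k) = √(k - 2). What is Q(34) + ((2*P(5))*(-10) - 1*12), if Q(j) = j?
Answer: 22 - 20*√3 ≈ -12.641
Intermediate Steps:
P(k) = √(-2 + k)
Q(34) + ((2*P(5))*(-10) - 1*12) = 34 + ((2*√(-2 + 5))*(-10) - 1*12) = 34 + ((2*√3)*(-10) - 12) = 34 + (-20*√3 - 12) = 34 + (-12 - 20*√3) = 22 - 20*√3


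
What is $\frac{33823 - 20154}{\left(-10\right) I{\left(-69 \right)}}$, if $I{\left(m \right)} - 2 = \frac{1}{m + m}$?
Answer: $- \frac{943161}{1375} \approx -685.94$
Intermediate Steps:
$I{\left(m \right)} = 2 + \frac{1}{2 m}$ ($I{\left(m \right)} = 2 + \frac{1}{m + m} = 2 + \frac{1}{2 m}$)
$\frac{33823 - 20154}{\left(-10\right) I{\left(-69 \right)}} = \frac{33823 - 20154}{\left(-10\right) \left(2 + \frac{1}{2 \left(-69\right)}\right)} = \frac{13669}{\left(-10\right) \left(2 + \frac{1}{2} \left(- \frac{1}{69}\right)\right)} = \frac{13669}{\left(-10\right) \left(2 - \frac{1}{138}\right)} = \frac{13669}{\left(-10\right) \frac{275}{138}} = \frac{13669}{- \frac{1375}{69}} = 13669 \left(- \frac{69}{1375}\right) = - \frac{943161}{1375}$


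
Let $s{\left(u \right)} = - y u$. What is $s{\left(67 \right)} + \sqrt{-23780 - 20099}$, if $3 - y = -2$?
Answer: $-335 + i \sqrt{43879} \approx -335.0 + 209.47 i$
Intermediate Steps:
$y = 5$ ($y = 3 - -2 = 3 + 2 = 5$)
$s{\left(u \right)} = - 5 u$ ($s{\left(u \right)} = \left(-1\right) 5 u = - 5 u$)
$s{\left(67 \right)} + \sqrt{-23780 - 20099} = \left(-5\right) 67 + \sqrt{-23780 - 20099} = -335 + \sqrt{-43879} = -335 + i \sqrt{43879}$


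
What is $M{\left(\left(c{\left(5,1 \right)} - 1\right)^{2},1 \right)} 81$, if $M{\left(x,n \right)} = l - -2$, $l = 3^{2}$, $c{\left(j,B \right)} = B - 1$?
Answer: $891$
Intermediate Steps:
$c{\left(j,B \right)} = -1 + B$
$l = 9$
$M{\left(x,n \right)} = 11$ ($M{\left(x,n \right)} = 9 - -2 = 9 + 2 = 11$)
$M{\left(\left(c{\left(5,1 \right)} - 1\right)^{2},1 \right)} 81 = 11 \cdot 81 = 891$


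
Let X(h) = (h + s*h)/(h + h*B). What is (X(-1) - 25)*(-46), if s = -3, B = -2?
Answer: 1058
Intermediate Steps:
X(h) = 2 (X(h) = (h - 3*h)/(h + h*(-2)) = (-2*h)/(h - 2*h) = (-2*h)/((-h)) = (-2*h)*(-1/h) = 2)
(X(-1) - 25)*(-46) = (2 - 25)*(-46) = -23*(-46) = 1058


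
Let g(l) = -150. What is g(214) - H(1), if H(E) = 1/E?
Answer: -151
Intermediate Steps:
g(214) - H(1) = -150 - 1/1 = -150 - 1*1 = -150 - 1 = -151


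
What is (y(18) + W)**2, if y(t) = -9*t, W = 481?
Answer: 101761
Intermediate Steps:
(y(18) + W)**2 = (-9*18 + 481)**2 = (-162 + 481)**2 = 319**2 = 101761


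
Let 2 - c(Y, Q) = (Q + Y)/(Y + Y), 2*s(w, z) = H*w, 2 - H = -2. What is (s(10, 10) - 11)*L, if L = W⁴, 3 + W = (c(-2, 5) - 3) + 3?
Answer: 9/256 ≈ 0.035156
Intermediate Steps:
H = 4 (H = 2 - 1*(-2) = 2 + 2 = 4)
s(w, z) = 2*w (s(w, z) = (4*w)/2 = 2*w)
c(Y, Q) = 2 - (Q + Y)/(2*Y) (c(Y, Q) = 2 - (Q + Y)/(Y + Y) = 2 - (Q + Y)/(2*Y))
W = -¼ (W = -3 + (((½)*(-1*5 + 3*(-2))/(-2) - 3) + 3) = -3 + (((½)*(-½)*(-5 - 6) - 3) + 3) = -3 + (((½)*(-½)*(-11) - 3) + 3) = -3 + ((11/4 - 3) + 3) = -3 + (-¼ + 3) = -3 + 11/4 = -¼ ≈ -0.25000)
L = 1/256 (L = (-¼)⁴ = 1/256 ≈ 0.0039063)
(s(10, 10) - 11)*L = (2*10 - 11)*(1/256) = (20 - 11)*(1/256) = 9*(1/256) = 9/256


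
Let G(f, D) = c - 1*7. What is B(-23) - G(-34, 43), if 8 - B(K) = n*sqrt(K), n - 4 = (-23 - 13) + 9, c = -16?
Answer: 31 + 23*I*sqrt(23) ≈ 31.0 + 110.3*I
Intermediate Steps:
G(f, D) = -23 (G(f, D) = -16 - 1*7 = -16 - 7 = -23)
n = -23 (n = 4 + ((-23 - 13) + 9) = 4 + (-36 + 9) = 4 - 27 = -23)
B(K) = 8 + 23*sqrt(K) (B(K) = 8 - (-23)*sqrt(K) = 8 + 23*sqrt(K))
B(-23) - G(-34, 43) = (8 + 23*sqrt(-23)) - 1*(-23) = (8 + 23*(I*sqrt(23))) + 23 = (8 + 23*I*sqrt(23)) + 23 = 31 + 23*I*sqrt(23)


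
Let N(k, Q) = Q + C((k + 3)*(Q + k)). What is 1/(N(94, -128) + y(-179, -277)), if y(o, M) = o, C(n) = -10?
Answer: -1/317 ≈ -0.0031546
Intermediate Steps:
N(k, Q) = -10 + Q (N(k, Q) = Q - 10 = -10 + Q)
1/(N(94, -128) + y(-179, -277)) = 1/((-10 - 128) - 179) = 1/(-138 - 179) = 1/(-317) = -1/317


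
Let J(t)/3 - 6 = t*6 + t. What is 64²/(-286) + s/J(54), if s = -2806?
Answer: -1380277/82368 ≈ -16.757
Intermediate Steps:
J(t) = 18 + 21*t (J(t) = 18 + 3*(t*6 + t) = 18 + 3*(6*t + t) = 18 + 3*(7*t) = 18 + 21*t)
64²/(-286) + s/J(54) = 64²/(-286) - 2806/(18 + 21*54) = 4096*(-1/286) - 2806/(18 + 1134) = -2048/143 - 2806/1152 = -2048/143 - 2806*1/1152 = -2048/143 - 1403/576 = -1380277/82368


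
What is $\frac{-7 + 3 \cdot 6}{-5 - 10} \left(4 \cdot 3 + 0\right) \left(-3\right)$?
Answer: $\frac{132}{5} \approx 26.4$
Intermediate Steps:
$\frac{-7 + 3 \cdot 6}{-5 - 10} \left(4 \cdot 3 + 0\right) \left(-3\right) = \frac{-7 + 18}{-15} \left(12 + 0\right) \left(-3\right) = 11 \left(- \frac{1}{15}\right) 12 \left(-3\right) = \left(- \frac{11}{15}\right) 12 \left(-3\right) = \left(- \frac{44}{5}\right) \left(-3\right) = \frac{132}{5}$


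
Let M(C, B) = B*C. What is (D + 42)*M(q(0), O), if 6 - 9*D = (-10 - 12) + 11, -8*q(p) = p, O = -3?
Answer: 0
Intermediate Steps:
q(p) = -p/8
D = 17/9 (D = ⅔ - ((-10 - 12) + 11)/9 = ⅔ - (-22 + 11)/9 = ⅔ - ⅑*(-11) = ⅔ + 11/9 = 17/9 ≈ 1.8889)
(D + 42)*M(q(0), O) = (17/9 + 42)*(-(-3)*0/8) = 395*(-3*0)/9 = (395/9)*0 = 0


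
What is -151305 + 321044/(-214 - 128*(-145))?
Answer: -1387760243/9173 ≈ -1.5129e+5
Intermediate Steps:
-151305 + 321044/(-214 - 128*(-145)) = -151305 + 321044/(-214 + 18560) = -151305 + 321044/18346 = -151305 + 321044*(1/18346) = -151305 + 160522/9173 = -1387760243/9173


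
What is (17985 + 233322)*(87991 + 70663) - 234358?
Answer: 39870626420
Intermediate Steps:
(17985 + 233322)*(87991 + 70663) - 234358 = 251307*158654 - 234358 = 39870860778 - 234358 = 39870626420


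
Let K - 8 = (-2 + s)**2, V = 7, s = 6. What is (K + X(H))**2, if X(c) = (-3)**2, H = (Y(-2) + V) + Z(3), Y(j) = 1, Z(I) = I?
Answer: 1089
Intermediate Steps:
H = 11 (H = (1 + 7) + 3 = 8 + 3 = 11)
X(c) = 9
K = 24 (K = 8 + (-2 + 6)**2 = 8 + 4**2 = 8 + 16 = 24)
(K + X(H))**2 = (24 + 9)**2 = 33**2 = 1089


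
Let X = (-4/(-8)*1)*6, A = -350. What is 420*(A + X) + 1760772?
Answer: 1615032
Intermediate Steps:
X = 3 (X = (-4*(-⅛)*1)*6 = ((½)*1)*6 = (½)*6 = 3)
420*(A + X) + 1760772 = 420*(-350 + 3) + 1760772 = 420*(-347) + 1760772 = -145740 + 1760772 = 1615032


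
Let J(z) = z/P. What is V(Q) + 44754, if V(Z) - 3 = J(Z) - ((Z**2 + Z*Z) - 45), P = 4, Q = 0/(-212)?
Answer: 44802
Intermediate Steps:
Q = 0 (Q = 0*(-1/212) = 0)
J(z) = z/4
V(Z) = 48 - 2*Z**2 + Z/4 (V(Z) = 3 + (Z/4 - ((Z**2 + Z*Z) - 45)) = 3 + (Z/4 - ((Z**2 + Z**2) - 45)) = 3 + (Z/4 - (2*Z**2 - 45)) = 3 + (Z/4 - (-45 + 2*Z**2)) = 3 + (Z/4 + (45 - 2*Z**2)) = 3 + (45 - 2*Z**2 + Z/4) = 48 - 2*Z**2 + Z/4)
V(Q) + 44754 = (48 - 2*0**2 + (1/4)*0) + 44754 = (48 - 2*0 + 0) + 44754 = (48 + 0 + 0) + 44754 = 48 + 44754 = 44802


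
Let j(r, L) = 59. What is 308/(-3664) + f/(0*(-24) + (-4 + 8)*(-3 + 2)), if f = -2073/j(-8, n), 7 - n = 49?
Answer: 235087/27022 ≈ 8.6998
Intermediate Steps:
n = -42 (n = 7 - 1*49 = 7 - 49 = -42)
f = -2073/59 ≈ -35.136
308/(-3664) + f/(0*(-24) + (-4 + 8)*(-3 + 2)) = 308/(-3664) - 2073/(59*(0*(-24) + (-4 + 8)*(-3 + 2))) = 308*(-1/3664) - 2073/(59*(0 + 4*(-1))) = -77/916 - 2073/(59*(0 - 4)) = -77/916 - 2073/59/(-4) = -77/916 - 2073/59*(-¼) = -77/916 + 2073/236 = 235087/27022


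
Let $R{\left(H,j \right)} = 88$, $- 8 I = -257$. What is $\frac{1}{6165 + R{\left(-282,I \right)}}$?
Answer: $\frac{1}{6253} \approx 0.00015992$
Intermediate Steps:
$I = \frac{257}{8}$ ($I = \left(- \frac{1}{8}\right) \left(-257\right) = \frac{257}{8} \approx 32.125$)
$\frac{1}{6165 + R{\left(-282,I \right)}} = \frac{1}{6165 + 88} = \frac{1}{6253}$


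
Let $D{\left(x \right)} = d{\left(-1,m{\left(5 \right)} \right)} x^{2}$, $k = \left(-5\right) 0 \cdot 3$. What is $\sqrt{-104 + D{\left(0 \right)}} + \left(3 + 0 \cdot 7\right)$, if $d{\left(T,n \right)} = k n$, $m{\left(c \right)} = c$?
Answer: $3 + 2 i \sqrt{26} \approx 3.0 + 10.198 i$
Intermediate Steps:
$k = 0$ ($k = 0 \cdot 3 = 0$)
$d{\left(T,n \right)} = 0$ ($d{\left(T,n \right)} = 0 n = 0$)
$D{\left(x \right)} = 0$ ($D{\left(x \right)} = 0 x^{2} = 0$)
$\sqrt{-104 + D{\left(0 \right)}} + \left(3 + 0 \cdot 7\right) = \sqrt{-104 + 0} + \left(3 + 0 \cdot 7\right) = \sqrt{-104} + \left(3 + 0\right) = 2 i \sqrt{26} + 3 = 3 + 2 i \sqrt{26}$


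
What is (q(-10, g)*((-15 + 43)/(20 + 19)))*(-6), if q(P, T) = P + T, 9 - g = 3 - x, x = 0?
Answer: 224/13 ≈ 17.231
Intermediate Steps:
g = 6 (g = 9 - (3 - 1*0) = 9 - (3 + 0) = 9 - 1*3 = 9 - 3 = 6)
(q(-10, g)*((-15 + 43)/(20 + 19)))*(-6) = ((-10 + 6)*((-15 + 43)/(20 + 19)))*(-6) = -112/39*(-6) = 224/13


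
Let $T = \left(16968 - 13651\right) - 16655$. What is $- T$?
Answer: $13338$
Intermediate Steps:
$T = -13338$ ($T = 3317 - 16655 = -13338$)
$- T = \left(-1\right) \left(-13338\right) = 13338$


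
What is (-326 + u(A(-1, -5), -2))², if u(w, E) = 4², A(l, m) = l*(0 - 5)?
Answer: 96100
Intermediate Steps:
A(l, m) = -5*l (A(l, m) = l*(-5) = -5*l)
u(w, E) = 16
(-326 + u(A(-1, -5), -2))² = (-326 + 16)² = (-310)² = 96100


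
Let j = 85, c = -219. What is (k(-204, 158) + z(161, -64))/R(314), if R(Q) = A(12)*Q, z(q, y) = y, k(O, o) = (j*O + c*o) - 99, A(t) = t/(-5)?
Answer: 260525/3768 ≈ 69.141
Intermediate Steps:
A(t) = -t/5 (A(t) = t*(-⅕) = -t/5)
k(O, o) = -99 - 219*o + 85*O (k(O, o) = (85*O - 219*o) - 99 = (-219*o + 85*O) - 99 = -99 - 219*o + 85*O)
R(Q) = -12*Q/5 (R(Q) = (-⅕*12)*Q = -12*Q/5)
(k(-204, 158) + z(161, -64))/R(314) = ((-99 - 219*158 + 85*(-204)) - 64)/((-12/5*314)) = ((-99 - 34602 - 17340) - 64)/(-3768/5) = (-52041 - 64)*(-5/3768) = -52105*(-5/3768) = 260525/3768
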